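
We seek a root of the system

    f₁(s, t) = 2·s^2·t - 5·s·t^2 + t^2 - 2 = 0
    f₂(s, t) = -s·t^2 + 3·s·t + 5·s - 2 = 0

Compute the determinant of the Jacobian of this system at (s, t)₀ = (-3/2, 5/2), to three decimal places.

-432.500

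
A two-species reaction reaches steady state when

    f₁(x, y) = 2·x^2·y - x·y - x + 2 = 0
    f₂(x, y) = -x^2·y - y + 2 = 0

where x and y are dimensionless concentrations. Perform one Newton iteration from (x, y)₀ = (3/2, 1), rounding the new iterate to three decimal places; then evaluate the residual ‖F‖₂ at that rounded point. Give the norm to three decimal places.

At (3/2, 1): F = (3.500, -1.250).
Jacobian J = [[4·x·y - y - 1, 2·x^2 - x], [-2·x·y, -x^2 - 1]].
At the point, J = [[4.000, 3.000], [-3.000, -3.250]] (det J = -4.000).
Solving J·Δ = −F gives Δ = (-1.906, 1.375).
Then the next iterate is (x, y)₁ = (-0.406, 2.375).
Re-evaluating at (-0.406, 2.375): F = (4.15322, -0.76649), so ‖F‖₂ = 4.223.

4.223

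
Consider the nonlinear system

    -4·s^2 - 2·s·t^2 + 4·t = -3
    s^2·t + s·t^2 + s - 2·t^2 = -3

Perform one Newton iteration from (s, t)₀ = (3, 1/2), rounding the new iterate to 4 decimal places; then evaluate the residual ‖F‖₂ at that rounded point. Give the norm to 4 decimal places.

10.0405

At (3, 1/2): F = (-32.5000, 10.7500).
Jacobian J = [[-8·s - 2·t^2, -4·s·t + 4], [2·s·t + t^2 + 1, s^2 + 2·s·t - 4·t]].
At the point, J = [[-24.5000, -2.0000], [4.2500, 10.0000]] (det J = -236.5000).
Solving J·Δ = −F gives Δ = (-1.2833, -0.5296).
Then the next iterate is (s, t)₁ = (1.7167, -0.0296).
Re-evaluating at (1.7167, -0.0296): F = (-8.909644, 4.629219), so ‖F‖₂ = 10.0405.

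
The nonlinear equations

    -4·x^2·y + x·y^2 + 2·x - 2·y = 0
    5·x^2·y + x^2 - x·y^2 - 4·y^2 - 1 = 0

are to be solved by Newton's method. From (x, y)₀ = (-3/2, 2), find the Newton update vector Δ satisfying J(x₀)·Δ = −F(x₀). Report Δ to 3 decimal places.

At (-3/2, 2): F = (-31.000, 13.750).
Jacobian J = [[-8·x·y + y^2 + 2, -4·x^2 + 2·x·y - 2], [10·x·y + 2·x - y^2, 5·x^2 - 2·x·y - 8·y]].
At the point, J = [[30.000, -17.000], [-37.000, 1.250]] (det J = -591.500).
Solving J·Δ = −F gives Δ = (0.330, -1.242).

(0.330, -1.242)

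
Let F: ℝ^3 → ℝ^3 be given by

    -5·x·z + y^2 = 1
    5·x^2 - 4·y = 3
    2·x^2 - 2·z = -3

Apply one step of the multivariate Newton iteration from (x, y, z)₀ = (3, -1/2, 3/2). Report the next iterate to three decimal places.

At (3, -1/2, 3/2): F = (-23.250, 44.000, 18.000).
Jacobian J = [[-5·z, 2·y, -5·x], [10·x, -4, 0], [4·x, 0, -2]].
At the point, J = [[-7.500, -1.000, -15.000], [30.000, -4.000, 0.000], [12.000, 0.000, -2.000]] (det J = -840.000).
Solving J·Δ = −F gives Δ = (-1.612, -1.089, -0.671).
Then the next iterate is (x, y, z)₁ = (1.388, -1.589, 0.829).

(1.388, -1.589, 0.829)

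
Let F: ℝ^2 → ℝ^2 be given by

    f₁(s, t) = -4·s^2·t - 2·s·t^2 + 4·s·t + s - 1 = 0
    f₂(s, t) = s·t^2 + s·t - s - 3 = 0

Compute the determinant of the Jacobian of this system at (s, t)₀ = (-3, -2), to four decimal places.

-495.0000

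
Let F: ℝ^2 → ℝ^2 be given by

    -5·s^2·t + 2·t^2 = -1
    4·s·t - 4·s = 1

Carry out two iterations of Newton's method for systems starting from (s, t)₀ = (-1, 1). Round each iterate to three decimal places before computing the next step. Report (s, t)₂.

(-0.761, 0.677)

At (-1, 1): F = (-2.000, -1.000).
Jacobian J = [[-10·s·t, -5·s^2 + 4·t], [4·t - 4, 4·s]].
At the point, J = [[10.000, -1.000], [0.000, -4.000]] (det J = -40.000).
Solving J·Δ = −F gives Δ = (0.175, -0.250).
Then the next iterate is (s, t)₁ = (-0.825, 0.750).
Round to (-0.825, 0.750) and repeat: F = (-0.42734, -0.175), J = [[6.18750, -0.40312], [-1.000, -3.300]].
Δ = (0.064, -0.073), so (s, t)₂ = (-0.761, 0.677).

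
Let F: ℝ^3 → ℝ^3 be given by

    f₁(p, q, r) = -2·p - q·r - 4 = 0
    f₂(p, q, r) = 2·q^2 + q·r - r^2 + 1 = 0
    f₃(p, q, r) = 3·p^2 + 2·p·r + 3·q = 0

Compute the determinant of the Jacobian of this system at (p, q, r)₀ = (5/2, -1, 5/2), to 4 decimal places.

309.0000

J = [[-2, -r, -q], [0, 4·q + r, q - 2·r], [6·p + 2·r, 3, 2·p]].
At the point, J = [[-2.0000, -2.5000, 1.0000], [0.0000, -1.5000, -6.0000], [20.0000, 3.0000, 5.0000]].
det J = 309.0000.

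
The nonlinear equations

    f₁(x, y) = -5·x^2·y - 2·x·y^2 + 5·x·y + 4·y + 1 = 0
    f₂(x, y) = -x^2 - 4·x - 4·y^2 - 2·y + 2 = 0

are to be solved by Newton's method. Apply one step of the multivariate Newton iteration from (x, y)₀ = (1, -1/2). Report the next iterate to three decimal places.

(0.625, -0.125)

At (1, -1/2): F = (-1.500, -3.000).
Jacobian J = [[-10·x·y - 2·y^2 + 5·y, -5·x^2 - 4·x·y + 5·x + 4], [-2·x - 4, -8·y - 2]].
At the point, J = [[2.000, 6.000], [-6.000, 2.000]] (det J = 40.000).
Solving J·Δ = −F gives Δ = (-0.375, 0.375).
Then the next iterate is (x, y)₁ = (0.625, -0.125).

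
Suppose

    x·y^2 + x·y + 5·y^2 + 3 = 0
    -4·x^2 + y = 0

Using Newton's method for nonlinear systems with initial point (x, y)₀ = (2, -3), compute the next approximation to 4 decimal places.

At (2, -3): F = (60.0000, -19.0000).
Jacobian J = [[y^2 + y, 2·x·y + x + 10·y], [-8·x, 1]].
At the point, J = [[6.0000, -40.0000], [-16.0000, 1.0000]] (det J = -634.0000).
Solving J·Δ = −F gives Δ = (-1.1041, 1.3344).
Then the next iterate is (x, y)₁ = (0.8959, -1.6656).

(0.8959, -1.6656)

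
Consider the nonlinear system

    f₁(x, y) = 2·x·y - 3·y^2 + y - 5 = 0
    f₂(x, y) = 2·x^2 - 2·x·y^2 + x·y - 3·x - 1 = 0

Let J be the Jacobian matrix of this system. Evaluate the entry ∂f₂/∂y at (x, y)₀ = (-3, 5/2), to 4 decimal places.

27.0000

∂f₂/∂y = -4·x·y + x.
At (-3, 5/2) this is 27.0000.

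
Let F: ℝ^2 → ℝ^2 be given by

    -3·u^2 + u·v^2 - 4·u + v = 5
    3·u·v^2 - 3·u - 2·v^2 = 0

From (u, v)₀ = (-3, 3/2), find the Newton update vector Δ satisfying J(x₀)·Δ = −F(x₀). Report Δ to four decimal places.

(1.3970, -0.3185)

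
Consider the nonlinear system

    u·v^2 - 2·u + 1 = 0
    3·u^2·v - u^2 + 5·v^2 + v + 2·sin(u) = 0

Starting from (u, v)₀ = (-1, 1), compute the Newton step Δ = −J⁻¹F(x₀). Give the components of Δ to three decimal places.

(2.048, -0.024)

At (-1, 1): F = (2.000, 6.31706).
Jacobian J = [[v^2 - 2, 2·u·v], [6·u·v - 2·u + 2·cos(u), 3·u^2 + 10·v + 1]].
At the point, J = [[-1.000, -2.000], [-2.91940, 14.000]] (det J = -19.83879).
Solving J·Δ = −F gives Δ = (2.048, -0.024).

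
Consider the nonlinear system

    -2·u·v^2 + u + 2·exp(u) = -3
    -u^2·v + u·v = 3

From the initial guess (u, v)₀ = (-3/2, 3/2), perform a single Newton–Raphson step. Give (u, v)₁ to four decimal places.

(-0.4421, 0.8927)

At (-3/2, 3/2): F = (8.696260, -8.6250).
Jacobian J = [[-2·v^2 + 2·exp(u) + 1, -4·u·v], [-2·u·v + v, -u^2 + u]].
At the point, J = [[-3.053740, 9.0000], [6.0000, -3.7500]] (det J = -42.548476).
Solving J·Δ = −F gives Δ = (1.0579, -0.6073).
Then the next iterate is (u, v)₁ = (-0.4421, 0.8927).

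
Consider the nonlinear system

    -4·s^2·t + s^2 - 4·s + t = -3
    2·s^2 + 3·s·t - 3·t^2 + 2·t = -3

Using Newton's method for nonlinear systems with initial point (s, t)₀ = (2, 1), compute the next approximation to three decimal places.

At (2, 1): F = (-16.000, 16.000).
Jacobian J = [[-8·s·t + 2·s - 4, -4·s^2 + 1], [4·s + 3·t, 3·s - 6·t + 2]].
At the point, J = [[-16.000, -15.000], [11.000, 2.000]] (det J = 133.000).
Solving J·Δ = −F gives Δ = (-1.564, 0.602).
Then the next iterate is (s, t)₁ = (0.436, 1.602).

(0.436, 1.602)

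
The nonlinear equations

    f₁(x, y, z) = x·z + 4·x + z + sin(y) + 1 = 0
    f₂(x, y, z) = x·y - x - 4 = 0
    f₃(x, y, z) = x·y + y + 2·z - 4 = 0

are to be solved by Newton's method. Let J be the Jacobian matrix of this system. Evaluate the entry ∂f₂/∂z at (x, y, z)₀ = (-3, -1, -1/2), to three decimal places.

0.000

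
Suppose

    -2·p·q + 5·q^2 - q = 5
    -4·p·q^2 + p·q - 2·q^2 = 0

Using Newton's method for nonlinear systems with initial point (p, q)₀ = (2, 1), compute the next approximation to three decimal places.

(-0.549, 0.980)

At (2, 1): F = (-5.000, -8.000).
Jacobian J = [[-2·q, -2·p + 10·q - 1], [-4·q^2 + q, -8·p·q + p - 4·q]].
At the point, J = [[-2.000, 5.000], [-3.000, -18.000]] (det J = 51.000).
Solving J·Δ = −F gives Δ = (-2.549, -0.020).
Then the next iterate is (p, q)₁ = (-0.549, 0.980).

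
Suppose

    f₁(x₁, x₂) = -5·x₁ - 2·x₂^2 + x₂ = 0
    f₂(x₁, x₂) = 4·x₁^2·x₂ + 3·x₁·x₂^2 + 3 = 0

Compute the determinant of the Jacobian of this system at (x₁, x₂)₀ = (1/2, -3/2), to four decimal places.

12.2500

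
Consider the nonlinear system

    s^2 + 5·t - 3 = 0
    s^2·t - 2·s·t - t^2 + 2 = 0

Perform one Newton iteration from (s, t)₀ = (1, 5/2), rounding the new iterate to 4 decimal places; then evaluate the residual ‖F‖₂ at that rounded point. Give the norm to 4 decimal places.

At (1, 5/2): F = (10.5000, -6.7500).
Jacobian J = [[2·s, 5], [2·s·t - 2·t, s^2 - 2·s - 2·t]].
At the point, J = [[2.0000, 5.0000], [0.0000, -6.0000]] (det J = -12.0000).
Solving J·Δ = −F gives Δ = (-2.4375, -1.1250).
Then the next iterate is (s, t)₁ = (-1.4375, 1.3750).
Re-evaluating at (-1.4375, 1.3750): F = (5.941406, 6.903809), so ‖F‖₂ = 9.1084.

9.1084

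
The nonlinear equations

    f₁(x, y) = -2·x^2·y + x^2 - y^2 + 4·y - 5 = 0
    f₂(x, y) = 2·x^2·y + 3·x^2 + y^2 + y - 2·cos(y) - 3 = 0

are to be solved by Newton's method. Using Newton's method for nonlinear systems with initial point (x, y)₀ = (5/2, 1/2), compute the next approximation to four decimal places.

At (5/2, 1/2): F = (-3.2500, 20.994835).
Jacobian J = [[-4·x·y + 2·x, -2·x^2 - 2·y + 4], [4·x·y + 6·x, 2·x^2 + 2·y + 2·sin(y) + 1]].
At the point, J = [[0.0000, -9.5000], [20.0000, 15.458851]] (det J = 190.0000).
Solving J·Δ = −F gives Δ = (-0.7853, -0.3421).
Then the next iterate is (x, y)₁ = (1.7147, 0.1579).

(1.7147, 0.1579)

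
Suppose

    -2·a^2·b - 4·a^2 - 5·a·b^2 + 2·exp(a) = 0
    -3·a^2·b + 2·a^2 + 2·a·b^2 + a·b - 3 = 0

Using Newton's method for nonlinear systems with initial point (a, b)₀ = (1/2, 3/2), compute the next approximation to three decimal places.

At (1/2, 3/2): F = (-4.07756, -0.625).
Jacobian J = [[-4·a·b - 8·a - 5·b^2 + 2·exp(a), -2·a^2 - 10·a·b], [-6·a·b + 4·a + 2·b^2 + b, -3·a^2 + 4·a·b + a]].
At the point, J = [[-14.95256, -8.000], [3.500, 2.750]] (det J = -13.11953).
Solving J·Δ = −F gives Δ = (-1.236, 1.800).
Then the next iterate is (a, b)₁ = (-0.736, 3.300).

(-0.736, 3.300)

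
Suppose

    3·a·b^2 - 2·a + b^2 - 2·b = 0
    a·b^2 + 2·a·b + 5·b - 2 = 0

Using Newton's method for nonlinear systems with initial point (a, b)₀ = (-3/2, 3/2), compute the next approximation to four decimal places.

At (-3/2, 3/2): F = (-7.8750, -2.3750).
Jacobian J = [[3·b^2 - 2, 6·a·b + 2·b - 2], [b^2 + 2·b, 2·a·b + 2·a + 5]].
At the point, J = [[4.7500, -12.5000], [5.2500, -2.5000]] (det J = 53.7500).
Solving J·Δ = −F gives Δ = (0.1860, -0.5593).
Then the next iterate is (a, b)₁ = (-1.3140, 0.9407).

(-1.3140, 0.9407)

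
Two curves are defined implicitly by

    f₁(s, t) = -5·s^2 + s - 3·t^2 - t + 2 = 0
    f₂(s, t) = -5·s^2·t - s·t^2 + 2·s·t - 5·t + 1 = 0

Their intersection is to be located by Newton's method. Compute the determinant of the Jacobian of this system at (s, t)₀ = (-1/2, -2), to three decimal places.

142.500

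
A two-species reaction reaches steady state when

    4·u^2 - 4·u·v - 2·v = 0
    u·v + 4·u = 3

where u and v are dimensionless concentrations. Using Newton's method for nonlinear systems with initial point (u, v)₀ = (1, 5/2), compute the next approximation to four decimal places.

(0.7297, 0.7568)

At (1, 5/2): F = (-11.0000, 3.5000).
Jacobian J = [[8·u - 4·v, -4·u - 2], [v + 4, u]].
At the point, J = [[-2.0000, -6.0000], [6.5000, 1.0000]] (det J = 37.0000).
Solving J·Δ = −F gives Δ = (-0.2703, -1.7432).
Then the next iterate is (u, v)₁ = (0.7297, 0.7568).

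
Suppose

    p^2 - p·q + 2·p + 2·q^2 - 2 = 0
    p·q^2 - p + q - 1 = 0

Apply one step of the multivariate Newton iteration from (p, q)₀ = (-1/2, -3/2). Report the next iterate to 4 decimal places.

At (-1/2, -3/2): F = (1.0000, -3.1250).
Jacobian J = [[2·p - q + 2, -p + 4·q], [q^2 - 1, 2·p·q + 1]].
At the point, J = [[2.5000, -5.5000], [1.2500, 2.5000]] (det J = 13.1250).
Solving J·Δ = −F gives Δ = (1.1190, 0.6905).
Then the next iterate is (p, q)₁ = (0.6190, -0.8095).

(0.6190, -0.8095)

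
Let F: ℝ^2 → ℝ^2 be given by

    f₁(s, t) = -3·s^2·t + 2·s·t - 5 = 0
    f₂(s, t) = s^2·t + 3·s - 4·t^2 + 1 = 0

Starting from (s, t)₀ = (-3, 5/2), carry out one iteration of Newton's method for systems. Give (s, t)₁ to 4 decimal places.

(-2.3488, 0.8351)

At (-3, 5/2): F = (-87.5000, -10.5000).
Jacobian J = [[-6·s·t + 2·t, -3·s^2 + 2·s], [2·s·t + 3, s^2 - 8·t]].
At the point, J = [[50.0000, -33.0000], [-12.0000, -11.0000]] (det J = -946.0000).
Solving J·Δ = −F gives Δ = (0.6512, -1.6649).
Then the next iterate is (s, t)₁ = (-2.3488, 0.8351).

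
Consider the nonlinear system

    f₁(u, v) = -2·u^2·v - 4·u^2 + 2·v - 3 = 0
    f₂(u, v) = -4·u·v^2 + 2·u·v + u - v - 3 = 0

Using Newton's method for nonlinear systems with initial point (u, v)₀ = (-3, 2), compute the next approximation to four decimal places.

(-1.6256, 1.6858)

At (-3, 2): F = (-71.0000, 28.0000).
Jacobian J = [[-4·u·v - 8·u, -2·u^2 + 2], [-4·v^2 + 2·v + 1, -8·u·v + 2·u - 1]].
At the point, J = [[48.0000, -16.0000], [-11.0000, 41.0000]] (det J = 1792.0000).
Solving J·Δ = −F gives Δ = (1.3744, -0.3142).
Then the next iterate is (u, v)₁ = (-1.6256, 1.6858).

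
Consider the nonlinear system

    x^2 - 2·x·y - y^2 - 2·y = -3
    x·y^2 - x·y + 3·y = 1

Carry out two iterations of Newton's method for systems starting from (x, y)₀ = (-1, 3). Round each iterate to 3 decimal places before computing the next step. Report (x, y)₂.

(-1.475, 2.797)

At (-1, 3): F = (-5.000, 2.000).
Jacobian J = [[2·x - 2·y, -2·x - 2·y - 2], [y^2 - y, 2·x·y - x + 3]].
At the point, J = [[-8.000, -6.000], [6.000, -2.000]] (det J = 52.000).
Solving J·Δ = −F gives Δ = (-0.423, -0.269).
Then the next iterate is (x, y)₁ = (-1.423, 2.731).
Round to (-1.423, 2.731) and repeat: F = (-0.12301, 0.46597), J = [[-8.308, -4.616], [4.72736, -3.34943]].
Δ = (-0.052, 0.066), so (x, y)₂ = (-1.475, 2.797).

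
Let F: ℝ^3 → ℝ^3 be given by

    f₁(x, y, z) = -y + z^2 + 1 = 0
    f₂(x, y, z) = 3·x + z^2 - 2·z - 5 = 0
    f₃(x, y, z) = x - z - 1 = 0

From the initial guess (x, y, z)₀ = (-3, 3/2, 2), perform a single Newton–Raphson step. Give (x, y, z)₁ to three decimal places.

(2.200, 1.800, 1.200)

At (-3, 3/2, 2): F = (3.500, -14.000, -6.000).
Jacobian J = [[0, -1, 2·z], [3, 0, 2·z - 2], [1, 0, -1]].
At the point, J = [[0.000, -1.000, 4.000], [3.000, 0.000, 2.000], [1.000, 0.000, -1.000]] (det J = -5.000).
Solving J·Δ = −F gives Δ = (5.200, 0.300, -0.800).
Then the next iterate is (x, y, z)₁ = (2.200, 1.800, 1.200).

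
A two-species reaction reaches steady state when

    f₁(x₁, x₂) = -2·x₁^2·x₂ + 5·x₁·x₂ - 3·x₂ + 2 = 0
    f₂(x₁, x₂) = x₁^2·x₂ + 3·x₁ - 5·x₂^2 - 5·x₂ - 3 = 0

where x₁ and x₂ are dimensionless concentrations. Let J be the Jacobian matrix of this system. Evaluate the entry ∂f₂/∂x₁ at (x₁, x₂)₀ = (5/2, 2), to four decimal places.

∂f₂/∂x₁ = 2·x₁·x₂ + 3.
At (5/2, 2) this is 13.0000.

13.0000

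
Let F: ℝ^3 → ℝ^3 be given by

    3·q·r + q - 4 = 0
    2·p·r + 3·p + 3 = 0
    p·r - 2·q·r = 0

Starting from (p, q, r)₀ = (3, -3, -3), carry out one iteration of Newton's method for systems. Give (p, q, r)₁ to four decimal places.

(-2.2000, 1.3000, -4.6000)

At (3, -3, -3): F = (20.0000, -6.0000, -27.0000).
Jacobian J = [[0, 3·r + 1, 3·q], [2·r + 3, 0, 2·p], [r, -2·r, p - 2·q]].
At the point, J = [[0.0000, -8.0000, -9.0000], [-3.0000, 0.0000, 6.0000], [-3.0000, 6.0000, 9.0000]] (det J = 90.0000).
Solving J·Δ = −F gives Δ = (-5.2000, 4.3000, -1.6000).
Then the next iterate is (p, q, r)₁ = (-2.2000, 1.3000, -4.6000).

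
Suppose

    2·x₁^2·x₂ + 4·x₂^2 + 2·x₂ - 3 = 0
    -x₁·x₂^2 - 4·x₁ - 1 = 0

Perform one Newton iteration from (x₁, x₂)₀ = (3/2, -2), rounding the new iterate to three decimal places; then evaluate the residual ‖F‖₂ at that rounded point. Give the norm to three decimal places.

4.773

At (3/2, -2): F = (0.000, -13.000).
Jacobian J = [[4·x₁·x₂, 2·x₁^2 + 8·x₂ + 2], [-x₂^2 - 4, -2·x₁·x₂]].
At the point, J = [[-12.000, -9.500], [-8.000, 6.000]] (det J = -148.000).
Solving J·Δ = −F gives Δ = (-0.834, 1.054).
Then the next iterate is (x₁, x₂)₁ = (0.666, -0.946).
Re-evaluating at (0.666, -0.946): F = (-2.15154, -4.26001), so ‖F‖₂ = 4.773.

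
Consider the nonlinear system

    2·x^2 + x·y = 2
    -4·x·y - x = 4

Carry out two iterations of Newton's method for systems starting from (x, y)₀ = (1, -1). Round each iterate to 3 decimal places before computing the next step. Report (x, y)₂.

At (1, -1): F = (-1.000, -1.000).
Jacobian J = [[4·x + y, x], [-4·y - 1, -4·x]].
At the point, J = [[3.000, 1.000], [3.000, -4.000]] (det J = -15.000).
Solving J·Δ = −F gives Δ = (0.333, 0.000).
Then the next iterate is (x, y)₁ = (1.333, -1.000).
Round to (1.333, -1.000) and repeat: F = (0.22078, -0.001), J = [[4.332, 1.333], [3.000, -5.332]].
Δ = (-0.043, -0.025), so (x, y)₂ = (1.290, -1.025).

(1.290, -1.025)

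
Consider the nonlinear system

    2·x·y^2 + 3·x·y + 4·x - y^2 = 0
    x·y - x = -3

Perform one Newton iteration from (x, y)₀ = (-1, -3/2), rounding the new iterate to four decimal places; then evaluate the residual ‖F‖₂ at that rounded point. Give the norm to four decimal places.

5.0542

At (-1, -3/2): F = (-6.2500, 5.5000).
Jacobian J = [[2·y^2 + 3·y + 4, 4·x·y + 3·x - 2·y], [y - 1, x]].
At the point, J = [[4.0000, 6.0000], [-2.5000, -1.0000]] (det J = 11.0000).
Solving J·Δ = −F gives Δ = (2.4318, -0.5795).
Then the next iterate is (x, y)₁ = (1.4318, -2.0795).
Re-evaluating at (1.4318, -2.0795): F = (4.853719, -1.409228), so ‖F‖₂ = 5.0542.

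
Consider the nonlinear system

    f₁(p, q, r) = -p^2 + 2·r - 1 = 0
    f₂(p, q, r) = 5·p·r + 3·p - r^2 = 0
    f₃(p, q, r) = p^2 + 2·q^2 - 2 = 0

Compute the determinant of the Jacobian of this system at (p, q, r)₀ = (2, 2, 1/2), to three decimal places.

376.000

J = [[-2·p, 0, 2], [5·r + 3, 0, 5·p - 2·r], [2·p, 4·q, 0]].
At the point, J = [[-4.000, 0.000, 2.000], [5.500, 0.000, 9.000], [4.000, 8.000, 0.000]].
det J = 376.000.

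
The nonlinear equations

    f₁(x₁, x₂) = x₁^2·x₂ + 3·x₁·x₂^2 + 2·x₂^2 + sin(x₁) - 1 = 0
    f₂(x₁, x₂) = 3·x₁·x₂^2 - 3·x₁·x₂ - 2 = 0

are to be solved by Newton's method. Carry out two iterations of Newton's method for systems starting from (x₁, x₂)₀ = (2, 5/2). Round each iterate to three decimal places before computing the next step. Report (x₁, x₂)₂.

At (2, 5/2): F = (59.90930, 20.500).
Jacobian J = [[2·x₁·x₂ + 3·x₂^2 + cos(x₁), x₁^2 + 6·x₁·x₂ + 4·x₂], [3·x₂^2 - 3·x₂, 6·x₁·x₂ - 3·x₁]].
At the point, J = [[28.33385, 44.000], [11.250, 24.000]] (det J = 185.01248).
Solving J·Δ = −F gives Δ = (-2.896, 0.503).
Then the next iterate is (x₁, x₂)₁ = (-0.896, 3.003).
Round to (-0.896, 3.003) and repeat: F = (-5.57437, -18.16834), J = [[22.29739, -3.32931], [18.04503, -13.45613]].
Δ = (0.061, -1.269), so (x₁, x₂)₂ = (-0.835, 1.734).

(-0.835, 1.734)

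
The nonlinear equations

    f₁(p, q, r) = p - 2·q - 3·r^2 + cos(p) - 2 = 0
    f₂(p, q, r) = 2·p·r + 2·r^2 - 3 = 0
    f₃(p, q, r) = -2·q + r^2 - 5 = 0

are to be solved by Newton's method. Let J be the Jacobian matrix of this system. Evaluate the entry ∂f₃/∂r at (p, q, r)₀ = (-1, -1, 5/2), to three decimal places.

∂f₃/∂r = 2·r.
At (-1, -1, 5/2) this is 5.000.

5.000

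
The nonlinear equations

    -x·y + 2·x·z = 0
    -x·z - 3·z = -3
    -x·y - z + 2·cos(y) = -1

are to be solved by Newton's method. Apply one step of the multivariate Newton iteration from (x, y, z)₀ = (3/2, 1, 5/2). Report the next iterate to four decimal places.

(1.2874, 1.0026, 0.7848)

At (3/2, 1, 5/2): F = (6.0000, -8.2500, -1.919395).
Jacobian J = [[-y + 2·z, -x, 2·x], [-z, 0, -x - 3], [-y, -x - 2·sin(y), -1]].
At the point, J = [[4.0000, -1.5000, 3.0000], [-2.5000, 0.0000, -4.5000], [-1.0000, -3.182942, -1.0000]] (det J = -36.420891).
Solving J·Δ = −F gives Δ = (-0.2126, 0.0026, -1.7152).
Then the next iterate is (x, y, z)₁ = (1.2874, 1.0026, 0.7848).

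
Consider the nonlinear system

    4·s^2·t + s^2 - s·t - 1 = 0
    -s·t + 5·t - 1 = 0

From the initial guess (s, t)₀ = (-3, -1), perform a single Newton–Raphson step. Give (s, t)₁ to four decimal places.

(-3.9115, 0.2389)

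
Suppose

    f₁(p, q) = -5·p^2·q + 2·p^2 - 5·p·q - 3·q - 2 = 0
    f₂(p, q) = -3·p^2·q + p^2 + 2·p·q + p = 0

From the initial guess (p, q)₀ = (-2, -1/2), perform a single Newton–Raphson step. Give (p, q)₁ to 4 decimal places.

(-1.4068, -0.2458)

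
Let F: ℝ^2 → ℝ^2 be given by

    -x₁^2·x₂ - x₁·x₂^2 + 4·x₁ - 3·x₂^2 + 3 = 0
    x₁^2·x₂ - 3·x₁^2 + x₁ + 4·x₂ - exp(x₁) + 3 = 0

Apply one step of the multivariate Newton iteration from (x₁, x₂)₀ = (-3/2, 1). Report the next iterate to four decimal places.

(-0.9785, 0.3103)

At (-3/2, 1): F = (-6.7500, 0.776870).
Jacobian J = [[-2·x₁·x₂ - x₂^2 + 4, -x₁^2 - 2·x₁·x₂ - 6·x₂], [2·x₁·x₂ - 6·x₁ - exp(x₁) + 1, x₁^2 + 4]].
At the point, J = [[6.0000, -5.2500], [6.776870, 6.2500]] (det J = 73.078567).
Solving J·Δ = −F gives Δ = (0.5215, -0.6897).
Then the next iterate is (x₁, x₂)₁ = (-0.9785, 0.3103).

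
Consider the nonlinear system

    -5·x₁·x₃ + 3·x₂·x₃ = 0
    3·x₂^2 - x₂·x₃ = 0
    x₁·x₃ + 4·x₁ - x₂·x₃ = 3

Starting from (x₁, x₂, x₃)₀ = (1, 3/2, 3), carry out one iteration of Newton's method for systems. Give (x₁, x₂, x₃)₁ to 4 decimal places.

At (1, 3/2, 3): F = (-1.5000, 2.2500, -0.5000).
Jacobian J = [[-5·x₃, 3·x₃, -5·x₁ + 3·x₂], [0, 6·x₂ - x₃, -x₂], [x₃ + 4, -x₃, x₁ - x₂]].
At the point, J = [[-15.0000, 9.0000, -0.5000], [0.0000, 6.0000, -1.5000], [7.0000, -3.0000, -0.5000]] (det J = 39.0000).
Solving J·Δ = −F gives Δ = (-0.7692, -1.3269, -3.8077).
Then the next iterate is (x₁, x₂, x₃)₁ = (0.2308, 0.1731, -0.8077).

(0.2308, 0.1731, -0.8077)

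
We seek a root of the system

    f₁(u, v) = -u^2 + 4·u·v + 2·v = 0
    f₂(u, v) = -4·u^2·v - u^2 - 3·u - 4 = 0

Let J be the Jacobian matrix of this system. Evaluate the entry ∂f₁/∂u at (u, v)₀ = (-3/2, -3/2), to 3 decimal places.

-3.000

∂f₁/∂u = -2·u + 4·v.
At (-3/2, -3/2) this is -3.000.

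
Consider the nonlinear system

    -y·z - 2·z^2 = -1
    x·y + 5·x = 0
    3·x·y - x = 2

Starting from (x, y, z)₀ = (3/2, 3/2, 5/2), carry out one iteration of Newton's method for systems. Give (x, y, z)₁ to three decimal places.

(-0.125, 2.042, 1.056)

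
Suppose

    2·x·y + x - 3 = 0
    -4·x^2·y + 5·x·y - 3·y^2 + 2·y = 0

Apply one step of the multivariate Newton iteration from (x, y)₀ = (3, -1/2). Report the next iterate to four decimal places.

(2.9211, 0.0000)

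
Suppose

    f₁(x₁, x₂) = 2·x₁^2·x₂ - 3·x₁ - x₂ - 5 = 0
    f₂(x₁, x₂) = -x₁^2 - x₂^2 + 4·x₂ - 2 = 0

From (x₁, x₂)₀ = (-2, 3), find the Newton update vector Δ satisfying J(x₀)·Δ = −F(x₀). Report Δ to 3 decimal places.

At (-2, 3): F = (22.000, -3.000).
Jacobian J = [[4·x₁·x₂ - 3, 2·x₁^2 - 1], [-2·x₁, -2·x₂ + 4]].
At the point, J = [[-27.000, 7.000], [4.000, -2.000]] (det J = 26.000).
Solving J·Δ = −F gives Δ = (0.885, 0.269).

(0.885, 0.269)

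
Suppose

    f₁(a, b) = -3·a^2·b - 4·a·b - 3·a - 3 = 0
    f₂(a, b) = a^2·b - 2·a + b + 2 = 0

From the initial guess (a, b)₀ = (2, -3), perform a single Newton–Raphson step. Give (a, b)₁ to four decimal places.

(0.4545, -3.9273)

At (2, -3): F = (51.0000, -17.0000).
Jacobian J = [[-6·a·b - 4·b - 3, -3·a^2 - 4·a], [2·a·b - 2, a^2 + 1]].
At the point, J = [[45.0000, -20.0000], [-14.0000, 5.0000]] (det J = -55.0000).
Solving J·Δ = −F gives Δ = (-1.5455, -0.9273).
Then the next iterate is (a, b)₁ = (0.4545, -3.9273).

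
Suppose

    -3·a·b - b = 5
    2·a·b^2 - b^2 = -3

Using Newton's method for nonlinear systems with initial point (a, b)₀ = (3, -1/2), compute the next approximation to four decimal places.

At (3, -1/2): F = (0.0000, 4.2500).
Jacobian J = [[-3·b, -3·a - 1], [2·b^2, 4·a·b - 2·b]].
At the point, J = [[1.5000, -10.0000], [0.5000, -5.0000]] (det J = -2.5000).
Solving J·Δ = −F gives Δ = (17.0000, 2.5500).
Then the next iterate is (a, b)₁ = (20.0000, 2.0500).

(20.0000, 2.0500)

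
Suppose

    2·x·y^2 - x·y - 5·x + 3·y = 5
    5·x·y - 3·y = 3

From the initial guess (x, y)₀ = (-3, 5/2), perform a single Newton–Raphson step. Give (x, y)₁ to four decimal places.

(1.4143, 2.8988)

At (-3, 5/2): F = (-12.5000, -48.0000).
Jacobian J = [[2·y^2 - y - 5, 4·x·y - x + 3], [5·y, 5·x - 3]].
At the point, J = [[5.0000, -24.0000], [12.5000, -18.0000]] (det J = 210.0000).
Solving J·Δ = −F gives Δ = (4.4143, 0.3988).
Then the next iterate is (x, y)₁ = (1.4143, 2.8988).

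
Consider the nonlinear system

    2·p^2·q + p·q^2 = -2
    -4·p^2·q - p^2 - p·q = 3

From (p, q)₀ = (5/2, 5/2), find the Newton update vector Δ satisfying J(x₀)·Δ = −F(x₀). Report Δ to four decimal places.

At (5/2, 5/2): F = (48.8750, -78.0000).
Jacobian J = [[4·p·q + q^2, 2·p^2 + 2·p·q], [-8·p·q - 2·p - q, -4·p^2 - p]].
At the point, J = [[31.2500, 25.0000], [-57.5000, -27.5000]] (det J = 578.1250).
Solving J·Δ = −F gives Δ = (-1.0481, -0.6449).

(-1.0481, -0.6449)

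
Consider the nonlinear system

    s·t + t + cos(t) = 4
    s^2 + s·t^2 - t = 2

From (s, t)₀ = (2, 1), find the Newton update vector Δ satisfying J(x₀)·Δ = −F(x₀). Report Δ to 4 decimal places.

(-1.0080, 0.6799)

At (2, 1): F = (-0.459698, 3.0000).
Jacobian J = [[t, s - sin(t) + 1], [2·s + t^2, 2·s·t - 1]].
At the point, J = [[1.0000, 2.158529], [5.0000, 3.0000]] (det J = -7.792645).
Solving J·Δ = −F gives Δ = (-1.0080, 0.6799).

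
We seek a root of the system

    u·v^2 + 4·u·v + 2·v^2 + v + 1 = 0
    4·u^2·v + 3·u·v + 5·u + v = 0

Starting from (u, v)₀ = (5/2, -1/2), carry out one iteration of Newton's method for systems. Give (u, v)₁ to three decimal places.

(-2.718, -1.385)

At (5/2, -1/2): F = (-3.375, -4.250).
Jacobian J = [[v^2 + 4·v, 2·u·v + 4·u + 4·v + 1], [8·u·v + 3·v + 5, 4·u^2 + 3·u + 1]].
At the point, J = [[-1.750, 6.500], [-6.500, 33.500]] (det J = -16.375).
Solving J·Δ = −F gives Δ = (-5.218, -0.885).
Then the next iterate is (u, v)₁ = (-2.718, -1.385).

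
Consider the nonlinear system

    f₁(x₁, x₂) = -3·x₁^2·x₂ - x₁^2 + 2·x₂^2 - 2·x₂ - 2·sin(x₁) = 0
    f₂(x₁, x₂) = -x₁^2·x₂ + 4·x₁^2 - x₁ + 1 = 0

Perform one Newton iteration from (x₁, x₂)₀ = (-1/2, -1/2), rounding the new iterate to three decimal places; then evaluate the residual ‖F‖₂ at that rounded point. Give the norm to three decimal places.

At (-1/2, -1/2): F = (2.58385, 2.625).
Jacobian J = [[-6·x₁·x₂ - 2·x₁ - 2·cos(x₁), -3·x₁^2 + 4·x₂ - 2], [-2·x₁·x₂ + 8·x₁ - 1, -x₁^2]].
At the point, J = [[-2.25517, -4.750], [-5.500, -0.250]] (det J = -25.56121).
Solving J·Δ = −F gives Δ = (0.463, 0.324).
Then the next iterate is (x₁, x₂)₁ = (-0.037, -0.176).
Re-evaluating at (-0.037, -0.176): F = (0.48729, 1.04272), so ‖F‖₂ = 1.151.

1.151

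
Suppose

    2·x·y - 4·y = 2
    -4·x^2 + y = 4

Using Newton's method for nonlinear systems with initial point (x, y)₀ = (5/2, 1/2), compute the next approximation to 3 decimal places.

(1.214, 3.286)

At (5/2, 1/2): F = (-1.500, -28.500).
Jacobian J = [[2·y, 2·x - 4], [-8·x, 1]].
At the point, J = [[1.000, 1.000], [-20.000, 1.000]] (det J = 21.000).
Solving J·Δ = −F gives Δ = (-1.286, 2.786).
Then the next iterate is (x, y)₁ = (1.214, 3.286).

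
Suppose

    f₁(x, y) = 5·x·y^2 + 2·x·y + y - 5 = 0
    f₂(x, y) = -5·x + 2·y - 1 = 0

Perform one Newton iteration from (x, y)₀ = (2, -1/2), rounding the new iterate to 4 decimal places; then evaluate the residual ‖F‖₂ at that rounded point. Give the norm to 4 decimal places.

15.3937

At (2, -1/2): F = (-5.0000, -12.0000).
Jacobian J = [[5·y^2 + 2·y, 10·x·y + 2·x + 1], [-5, 2]].
At the point, J = [[0.2500, -5.0000], [-5.0000, 2.0000]] (det J = -24.5000).
Solving J·Δ = −F gives Δ = (-2.8571, -1.1429).
Then the next iterate is (x, y)₁ = (-0.8571, -1.6429).
Re-evaluating at (-0.8571, -1.6429): F = (-15.393721, -0.0003), so ‖F‖₂ = 15.3937.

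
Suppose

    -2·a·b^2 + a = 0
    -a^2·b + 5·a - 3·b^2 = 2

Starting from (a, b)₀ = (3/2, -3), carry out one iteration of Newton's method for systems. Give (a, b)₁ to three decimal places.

At (3/2, -3): F = (-25.500, -14.750).
Jacobian J = [[-2·b^2 + 1, -4·a·b], [-2·a·b + 5, -a^2 - 6·b]].
At the point, J = [[-17.000, 18.000], [14.000, 15.750]] (det J = -519.750).
Solving J·Δ = −F gives Δ = (-0.262, 1.169).
Then the next iterate is (a, b)₁ = (1.238, -1.831).

(1.238, -1.831)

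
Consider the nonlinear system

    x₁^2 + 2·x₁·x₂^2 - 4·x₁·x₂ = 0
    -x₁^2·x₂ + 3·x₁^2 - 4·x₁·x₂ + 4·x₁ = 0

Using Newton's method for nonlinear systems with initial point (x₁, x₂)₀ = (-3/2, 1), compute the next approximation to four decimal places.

(-0.4500, 1.4800)

At (-3/2, 1): F = (5.2500, 4.5000).
Jacobian J = [[2·x₁ + 2·x₂^2 - 4·x₂, 4·x₁·x₂ - 4·x₁], [-2·x₁·x₂ + 6·x₁ - 4·x₂ + 4, -x₁^2 - 4·x₁]].
At the point, J = [[-5.0000, 0.0000], [-6.0000, 3.7500]] (det J = -18.7500).
Solving J·Δ = −F gives Δ = (1.0500, 0.4800).
Then the next iterate is (x₁, x₂)₁ = (-0.4500, 1.4800).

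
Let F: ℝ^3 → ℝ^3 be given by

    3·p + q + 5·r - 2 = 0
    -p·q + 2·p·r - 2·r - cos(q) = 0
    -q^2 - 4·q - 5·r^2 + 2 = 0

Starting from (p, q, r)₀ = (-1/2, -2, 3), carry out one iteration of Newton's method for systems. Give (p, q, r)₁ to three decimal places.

At (-1/2, -2, 3): F = (9.500, -9.58385, -39.000).
Jacobian J = [[3, 1, 5], [-q + 2·r, -p + sin(q), 2·p - 2], [0, -2·q - 4, -10·r]].
At the point, J = [[3.000, 1.000, 5.000], [8.000, -0.40930, -3.000], [0.000, 0.000, -30.000]] (det J = 276.83677).
Solving J·Δ = −F gives Δ = (0.483, -4.449, -1.300).
Then the next iterate is (p, q, r)₁ = (-0.017, -6.449, 1.700).

(-0.017, -6.449, 1.700)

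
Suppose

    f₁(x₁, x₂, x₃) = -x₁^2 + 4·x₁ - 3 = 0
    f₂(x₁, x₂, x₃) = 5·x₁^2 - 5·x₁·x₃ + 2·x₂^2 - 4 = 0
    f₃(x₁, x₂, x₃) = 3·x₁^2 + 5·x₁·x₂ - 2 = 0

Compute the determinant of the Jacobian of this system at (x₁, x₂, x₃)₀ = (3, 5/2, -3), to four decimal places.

-450.0000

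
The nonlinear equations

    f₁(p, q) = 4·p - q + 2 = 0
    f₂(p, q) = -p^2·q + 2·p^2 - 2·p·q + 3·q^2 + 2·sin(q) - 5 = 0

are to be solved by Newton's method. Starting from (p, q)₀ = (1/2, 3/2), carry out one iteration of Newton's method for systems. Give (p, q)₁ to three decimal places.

(-0.260, 0.959)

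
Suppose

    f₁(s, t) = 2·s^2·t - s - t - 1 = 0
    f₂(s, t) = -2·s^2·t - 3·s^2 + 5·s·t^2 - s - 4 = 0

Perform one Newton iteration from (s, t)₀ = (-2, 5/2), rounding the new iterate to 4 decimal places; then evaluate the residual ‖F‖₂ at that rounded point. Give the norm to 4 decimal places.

30.0387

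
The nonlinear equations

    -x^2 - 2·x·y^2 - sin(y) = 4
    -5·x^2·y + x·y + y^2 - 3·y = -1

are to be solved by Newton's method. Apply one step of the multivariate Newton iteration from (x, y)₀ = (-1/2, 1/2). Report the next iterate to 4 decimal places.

At (-1/2, 1/2): F = (-4.479426, -1.1250).
Jacobian J = [[-2·x - 2·y^2, -4·x·y - cos(y)], [-10·x·y + y, -5·x^2 + x + 2·y - 3]].
At the point, J = [[0.5000, 0.122417], [3.0000, -3.7500]] (det J = -2.242252).
Solving J·Δ = −F gives Δ = (7.5529, 5.7423).
Then the next iterate is (x, y)₁ = (7.0529, 6.2423).

(7.0529, 6.2423)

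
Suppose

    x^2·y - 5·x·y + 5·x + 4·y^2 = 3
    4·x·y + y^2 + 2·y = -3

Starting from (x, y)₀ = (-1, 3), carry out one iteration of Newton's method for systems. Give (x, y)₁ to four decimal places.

At (-1, 3): F = (46.0000, 6.0000).
Jacobian J = [[2·x·y - 5·y + 5, x^2 - 5·x + 8·y], [4·y, 4·x + 2·y + 2]].
At the point, J = [[-16.0000, 30.0000], [12.0000, 4.0000]] (det J = -424.0000).
Solving J·Δ = −F gives Δ = (0.0094, -1.5283).
Then the next iterate is (x, y)₁ = (-0.9906, 1.4717).

(-0.9906, 1.4717)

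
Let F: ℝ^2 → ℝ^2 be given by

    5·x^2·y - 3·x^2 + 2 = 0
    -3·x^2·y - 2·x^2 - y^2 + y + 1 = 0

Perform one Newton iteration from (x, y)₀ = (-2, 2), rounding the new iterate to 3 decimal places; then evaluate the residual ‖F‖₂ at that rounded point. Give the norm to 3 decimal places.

12.362

At (-2, 2): F = (30.000, -33.000).
Jacobian J = [[10·x·y - 6·x, 5·x^2], [-6·x·y - 4·x, -3·x^2 - 2·y + 1]].
At the point, J = [[-28.000, 20.000], [32.000, -15.000]] (det J = -220.000).
Solving J·Δ = −F gives Δ = (0.955, -0.164).
Then the next iterate is (x, y)₁ = (-1.045, 1.836).
Re-evaluating at (-1.045, 1.836): F = (8.74871, -8.73382), so ‖F‖₂ = 12.362.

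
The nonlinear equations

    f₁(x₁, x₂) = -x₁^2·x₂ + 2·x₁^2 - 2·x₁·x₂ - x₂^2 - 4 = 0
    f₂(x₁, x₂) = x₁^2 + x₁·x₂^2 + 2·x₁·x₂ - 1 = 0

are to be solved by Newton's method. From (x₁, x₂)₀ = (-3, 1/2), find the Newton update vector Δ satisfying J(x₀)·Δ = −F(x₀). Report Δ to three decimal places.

(1.313, -0.221)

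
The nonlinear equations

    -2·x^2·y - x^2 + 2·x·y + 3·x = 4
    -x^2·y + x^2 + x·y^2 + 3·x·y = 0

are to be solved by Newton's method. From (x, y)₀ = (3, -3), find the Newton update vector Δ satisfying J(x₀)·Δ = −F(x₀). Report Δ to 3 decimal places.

At (3, -3): F = (32.000, 36.000).
Jacobian J = [[-4·x·y - 2·x + 2·y + 3, -2·x^2 + 2·x], [-2·x·y + 2·x + y^2 + 3·y, -x^2 + 2·x·y + 3·x]].
At the point, J = [[27.000, -12.000], [24.000, -18.000]] (det J = -198.000).
Solving J·Δ = −F gives Δ = (-0.727, 1.030).

(-0.727, 1.030)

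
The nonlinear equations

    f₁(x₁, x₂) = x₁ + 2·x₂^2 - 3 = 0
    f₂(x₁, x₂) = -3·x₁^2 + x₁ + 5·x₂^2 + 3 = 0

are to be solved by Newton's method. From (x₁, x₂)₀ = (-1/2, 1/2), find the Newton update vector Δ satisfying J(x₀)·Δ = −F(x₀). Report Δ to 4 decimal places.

(-7.0000, 5.0000)

At (-1/2, 1/2): F = (-3.0000, 3.0000).
Jacobian J = [[1, 4·x₂], [-6·x₁ + 1, 10·x₂]].
At the point, J = [[1.0000, 2.0000], [4.0000, 5.0000]] (det J = -3.0000).
Solving J·Δ = −F gives Δ = (-7.0000, 5.0000).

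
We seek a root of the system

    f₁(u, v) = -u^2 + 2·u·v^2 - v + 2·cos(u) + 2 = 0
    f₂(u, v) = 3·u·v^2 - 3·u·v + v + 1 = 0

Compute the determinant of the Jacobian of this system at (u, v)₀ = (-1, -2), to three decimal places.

60.927

J = [[-2·u + 2·v^2 - 2·sin(u), 4·u·v - 1], [3·v^2 - 3·v, 6·u·v - 3·u + 1]].
At the point, J = [[11.68294, 7.000], [18.000, 16.000]].
det J = 60.927.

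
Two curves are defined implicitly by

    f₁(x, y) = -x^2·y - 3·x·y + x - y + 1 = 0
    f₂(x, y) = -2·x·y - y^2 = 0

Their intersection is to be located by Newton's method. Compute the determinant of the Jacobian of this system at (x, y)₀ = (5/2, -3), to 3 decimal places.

113.500

J = [[-2·x·y - 3·y + 1, -x^2 - 3·x - 1], [-2·y, -2·x - 2·y]].
At the point, J = [[25.000, -14.750], [6.000, 1.000]].
det J = 113.500.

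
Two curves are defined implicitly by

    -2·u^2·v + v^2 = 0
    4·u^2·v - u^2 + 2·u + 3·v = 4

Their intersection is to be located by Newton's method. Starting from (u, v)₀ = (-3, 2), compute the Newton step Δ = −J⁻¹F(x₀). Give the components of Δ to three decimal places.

At (-3, 2): F = (-32.000, 59.000).
Jacobian J = [[-4·u·v, -2·u^2 + 2·v], [8·u·v - 2·u + 2, 4·u^2 + 3]].
At the point, J = [[24.000, -14.000], [-40.000, 39.000]] (det J = 376.000).
Solving J·Δ = −F gives Δ = (1.122, -0.362).

(1.122, -0.362)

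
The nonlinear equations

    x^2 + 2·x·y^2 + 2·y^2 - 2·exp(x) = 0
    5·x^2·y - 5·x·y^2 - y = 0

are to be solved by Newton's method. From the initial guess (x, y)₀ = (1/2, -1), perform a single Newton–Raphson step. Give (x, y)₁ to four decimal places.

At (1/2, -1): F = (-0.047443, -2.7500).
Jacobian J = [[2·x + 2·y^2 - 2·exp(x), 4·x·y + 4·y], [10·x·y - 5·y^2, 5·x^2 - 10·x·y - 1]].
At the point, J = [[-0.297443, -6.0000], [-10.0000, 5.2500]] (det J = -61.561573).
Solving J·Δ = −F gives Δ = (-0.2721, 0.0056).
Then the next iterate is (x, y)₁ = (0.2279, -0.9944).

(0.2279, -0.9944)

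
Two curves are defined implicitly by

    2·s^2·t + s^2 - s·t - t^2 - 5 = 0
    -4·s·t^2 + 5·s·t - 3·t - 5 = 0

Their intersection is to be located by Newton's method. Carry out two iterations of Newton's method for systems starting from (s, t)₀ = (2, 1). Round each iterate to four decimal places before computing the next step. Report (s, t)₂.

(-2.5530, 5.9836)

At (2, 1): F = (4.0000, -6.0000).
Jacobian J = [[4·s·t + 2·s - t, 2·s^2 - s - 2·t], [-4·t^2 + 5·t, -8·s·t + 5·s - 3]].
At the point, J = [[11.0000, 4.0000], [1.0000, -9.0000]] (det J = -103.0000).
Solving J·Δ = −F gives Δ = (-0.1165, -0.6796).
Then the next iterate is (s, t)₁ = (1.8835, 0.3204).
Round to (1.8835, 0.3204) and repeat: F = (0.114727, -3.717245), J = [[5.860494, 4.570844], [1.191375, 1.589713]].
Δ = (-4.4365, 5.6632), so (s, t)₂ = (-2.5530, 5.9836).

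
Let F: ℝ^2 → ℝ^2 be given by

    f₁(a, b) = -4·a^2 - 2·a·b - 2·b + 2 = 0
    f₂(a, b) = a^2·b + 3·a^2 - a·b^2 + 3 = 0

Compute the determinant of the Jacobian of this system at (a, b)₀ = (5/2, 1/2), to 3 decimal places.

J = [[-8·a - 2·b, -2·a - 2], [2·a·b + 6·a - b^2, a^2 - 2·a·b]].
At the point, J = [[-21.000, -7.000], [17.250, 3.750]].
det J = 42.000.

42.000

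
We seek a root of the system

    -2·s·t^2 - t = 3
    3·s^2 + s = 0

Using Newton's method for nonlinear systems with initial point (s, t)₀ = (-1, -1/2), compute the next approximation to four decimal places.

At (-1, -1/2): F = (-2.0000, 2.0000).
Jacobian J = [[-2·t^2, -4·s·t - 1], [6·s + 1, 0]].
At the point, J = [[-0.5000, -3.0000], [-5.0000, 0.0000]] (det J = -15.0000).
Solving J·Δ = −F gives Δ = (0.4000, -0.7333).
Then the next iterate is (s, t)₁ = (-0.6000, -1.2333).

(-0.6000, -1.2333)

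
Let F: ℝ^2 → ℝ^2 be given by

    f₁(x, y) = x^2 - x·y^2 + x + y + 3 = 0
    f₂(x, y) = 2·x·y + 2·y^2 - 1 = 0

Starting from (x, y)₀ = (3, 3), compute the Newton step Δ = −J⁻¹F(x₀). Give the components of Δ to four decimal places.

(-6.5606, 0.2424)

At (3, 3): F = (-9.0000, 35.0000).
Jacobian J = [[2·x - y^2 + 1, -2·x·y + 1], [2·y, 2·x + 4·y]].
At the point, J = [[-2.0000, -17.0000], [6.0000, 18.0000]] (det J = 66.0000).
Solving J·Δ = −F gives Δ = (-6.5606, 0.2424).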